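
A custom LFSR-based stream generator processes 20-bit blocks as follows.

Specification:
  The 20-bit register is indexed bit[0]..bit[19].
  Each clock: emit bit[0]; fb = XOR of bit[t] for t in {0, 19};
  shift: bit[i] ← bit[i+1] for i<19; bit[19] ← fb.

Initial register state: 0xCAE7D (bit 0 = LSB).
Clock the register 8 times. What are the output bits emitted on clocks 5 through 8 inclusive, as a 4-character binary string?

reg_0 = 0xCAE7D
clock 1: out=1, reg = 0x6573E
clock 2: out=0, reg = 0x32B9F
clock 3: out=1, reg = 0x995CF
clock 4: out=1, reg = 0x4CAE7
clock 5: out=1, reg = 0xA6573
clock 6: out=1, reg = 0x532B9
clock 7: out=1, reg = 0xA995C
clock 8: out=0, reg = 0xD4CAE

1110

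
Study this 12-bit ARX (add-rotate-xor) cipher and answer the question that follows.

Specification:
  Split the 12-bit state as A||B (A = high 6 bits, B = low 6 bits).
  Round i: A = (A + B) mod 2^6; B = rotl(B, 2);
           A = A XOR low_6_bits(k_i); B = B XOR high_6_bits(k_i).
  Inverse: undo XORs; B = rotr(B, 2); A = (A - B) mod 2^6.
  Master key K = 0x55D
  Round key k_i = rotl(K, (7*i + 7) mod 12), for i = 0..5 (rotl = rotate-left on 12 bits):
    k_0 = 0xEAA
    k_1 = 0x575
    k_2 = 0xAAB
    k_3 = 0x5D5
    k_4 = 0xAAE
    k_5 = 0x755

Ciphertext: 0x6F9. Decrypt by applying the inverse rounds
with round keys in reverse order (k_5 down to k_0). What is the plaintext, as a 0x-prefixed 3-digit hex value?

0xE6A

s_0 = ciphertext = 0x6F9
s_1 = InvRound(s_0, k_5) = 0x149
s_2 = InvRound(s_1, k_4) = 0xCF8
s_3 = InvRound(s_2, k_3) = 0xAFB
s_4 = InvRound(s_3, k_2) = 0xB14
s_5 = InvRound(s_4, k_1) = 0x250
s_6 = InvRound(s_5, k_0) = 0xE6A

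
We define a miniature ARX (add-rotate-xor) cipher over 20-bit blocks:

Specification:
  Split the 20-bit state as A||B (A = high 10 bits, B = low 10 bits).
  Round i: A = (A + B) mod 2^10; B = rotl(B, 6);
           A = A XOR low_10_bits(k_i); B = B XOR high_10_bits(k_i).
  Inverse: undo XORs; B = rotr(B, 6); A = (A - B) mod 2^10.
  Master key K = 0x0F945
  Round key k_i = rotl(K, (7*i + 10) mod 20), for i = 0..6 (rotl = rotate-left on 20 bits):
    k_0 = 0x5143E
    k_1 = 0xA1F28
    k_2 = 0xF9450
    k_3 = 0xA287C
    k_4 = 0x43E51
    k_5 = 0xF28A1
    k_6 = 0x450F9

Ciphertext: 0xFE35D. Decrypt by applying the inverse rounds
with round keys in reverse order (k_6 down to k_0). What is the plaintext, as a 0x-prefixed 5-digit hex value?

0xCC6F9

s_0 = ciphertext = 0xFE35D
s_1 = InvRound(s_0, k_6) = 0x9A099
s_2 = InvRound(s_1, k_5) = 0x6313D
s_3 = InvRound(s_2, k_4) = 0x2F720
s_4 = InvRound(s_3, k_3) = 0x86EA6
s_5 = InvRound(s_4, k_2) = 0x85835
s_6 = InvRound(s_5, k_1) = 0x8532A
s_7 = InvRound(s_6, k_0) = 0xCC6F9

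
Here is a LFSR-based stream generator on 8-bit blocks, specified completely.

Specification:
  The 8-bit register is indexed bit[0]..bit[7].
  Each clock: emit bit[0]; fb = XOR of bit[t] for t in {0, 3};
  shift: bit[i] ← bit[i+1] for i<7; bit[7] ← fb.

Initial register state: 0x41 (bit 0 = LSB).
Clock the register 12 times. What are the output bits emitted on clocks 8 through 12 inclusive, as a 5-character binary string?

reg_0 = 0x41
clock 1: out=1, reg = 0xA0
clock 2: out=0, reg = 0x50
clock 3: out=0, reg = 0x28
clock 4: out=0, reg = 0x94
clock 5: out=0, reg = 0x4A
clock 6: out=0, reg = 0xA5
clock 7: out=1, reg = 0xD2
clock 8: out=0, reg = 0x69
clock 9: out=1, reg = 0x34
clock 10: out=0, reg = 0x1A
clock 11: out=0, reg = 0x8D
clock 12: out=1, reg = 0x46

01001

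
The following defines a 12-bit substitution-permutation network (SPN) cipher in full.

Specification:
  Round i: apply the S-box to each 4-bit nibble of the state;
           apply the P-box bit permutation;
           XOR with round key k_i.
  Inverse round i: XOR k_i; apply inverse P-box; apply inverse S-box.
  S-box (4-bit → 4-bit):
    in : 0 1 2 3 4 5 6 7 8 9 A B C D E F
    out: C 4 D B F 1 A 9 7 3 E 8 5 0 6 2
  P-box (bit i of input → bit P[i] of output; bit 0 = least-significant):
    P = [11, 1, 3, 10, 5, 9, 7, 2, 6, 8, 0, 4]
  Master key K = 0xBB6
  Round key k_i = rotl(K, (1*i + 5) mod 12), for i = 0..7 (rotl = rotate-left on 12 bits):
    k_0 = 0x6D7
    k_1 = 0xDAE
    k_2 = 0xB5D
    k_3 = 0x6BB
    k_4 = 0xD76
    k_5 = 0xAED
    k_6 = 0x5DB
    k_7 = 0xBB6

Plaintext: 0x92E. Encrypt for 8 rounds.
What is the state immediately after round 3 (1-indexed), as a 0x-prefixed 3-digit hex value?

0x307

s_0 = plaintext = 0x92E
s_1 = Round(s_0, k_0) = 0x739
s_2 = Round(s_1, k_1) = 0x7D8
s_3 = Round(s_2, k_2) = 0x307
s_4 = Round(s_3, k_3) = 0xB6F
s_5 = Round(s_4, k_4) = 0xF60
s_6 = Round(s_5, k_5) = 0xDE1
s_7 = Round(s_6, k_6) = 0x753
s_8 = Round(s_7, k_7) = 0x7C4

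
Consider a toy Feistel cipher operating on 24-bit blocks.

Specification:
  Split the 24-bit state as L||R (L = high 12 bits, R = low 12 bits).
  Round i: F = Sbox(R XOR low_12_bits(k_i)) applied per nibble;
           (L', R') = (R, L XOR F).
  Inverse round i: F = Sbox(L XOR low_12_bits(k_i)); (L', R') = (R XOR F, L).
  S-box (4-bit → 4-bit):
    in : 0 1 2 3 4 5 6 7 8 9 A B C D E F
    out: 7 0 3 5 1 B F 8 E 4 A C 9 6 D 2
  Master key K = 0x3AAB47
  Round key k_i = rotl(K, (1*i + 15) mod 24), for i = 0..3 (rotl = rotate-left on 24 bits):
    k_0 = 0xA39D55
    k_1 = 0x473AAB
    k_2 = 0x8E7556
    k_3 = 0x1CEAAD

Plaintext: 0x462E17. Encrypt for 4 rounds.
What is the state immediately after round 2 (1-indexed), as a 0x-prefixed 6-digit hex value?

0x17127D

s_0 = plaintext = 0x462E17
s_1 = Round(s_0, k_0) = 0xE17171
s_2 = Round(s_1, k_1) = 0x17127D
s_3 = Round(s_2, k_2) = 0x27D94D
s_4 = Round(s_3, k_3) = 0x94D7AA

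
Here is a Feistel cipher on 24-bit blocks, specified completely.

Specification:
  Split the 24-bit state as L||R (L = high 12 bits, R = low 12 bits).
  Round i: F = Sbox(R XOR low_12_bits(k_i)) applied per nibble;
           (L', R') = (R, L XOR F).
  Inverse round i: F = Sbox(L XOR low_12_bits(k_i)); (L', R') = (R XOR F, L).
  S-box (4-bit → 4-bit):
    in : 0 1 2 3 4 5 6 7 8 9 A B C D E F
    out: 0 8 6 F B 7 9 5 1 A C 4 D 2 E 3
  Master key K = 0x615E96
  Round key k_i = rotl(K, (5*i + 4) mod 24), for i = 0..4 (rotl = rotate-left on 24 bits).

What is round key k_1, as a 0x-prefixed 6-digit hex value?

K = 0x615E96
k_0 = rotl(K, (5*0+4) mod 24) = rotl(K, 4) = 0x15E966
k_1 = rotl(K, (5*1+4) mod 24) = rotl(K, 9) = 0xBD2CC2

0xBD2CC2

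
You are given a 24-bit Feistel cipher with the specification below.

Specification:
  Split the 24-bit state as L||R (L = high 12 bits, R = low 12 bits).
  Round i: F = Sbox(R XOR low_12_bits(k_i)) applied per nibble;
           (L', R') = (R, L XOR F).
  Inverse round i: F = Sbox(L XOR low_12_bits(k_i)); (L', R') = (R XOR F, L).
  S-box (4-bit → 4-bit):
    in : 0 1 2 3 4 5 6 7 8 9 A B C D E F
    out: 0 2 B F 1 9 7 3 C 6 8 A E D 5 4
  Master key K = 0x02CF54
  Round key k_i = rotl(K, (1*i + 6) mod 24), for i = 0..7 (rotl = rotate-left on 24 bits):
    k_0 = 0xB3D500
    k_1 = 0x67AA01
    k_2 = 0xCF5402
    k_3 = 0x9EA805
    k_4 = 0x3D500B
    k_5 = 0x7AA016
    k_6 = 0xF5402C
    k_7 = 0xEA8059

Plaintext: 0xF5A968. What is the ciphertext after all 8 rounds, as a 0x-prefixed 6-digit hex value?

s_0 = plaintext = 0xF5A968
s_1 = Round(s_0, k_0) = 0x968126
s_2 = Round(s_1, k_1) = 0x1263DB
s_3 = Round(s_2, k_2) = 0x3DB2F0
s_4 = Round(s_3, k_3) = 0x2F0B92
s_5 = Round(s_4, k_4) = 0xB92896
s_6 = Round(s_5, k_5) = 0x896752
s_7 = Round(s_6, k_6) = 0x752BA3
s_8 = Round(s_7, k_7) = 0xBA3D1A

0xBA3D1A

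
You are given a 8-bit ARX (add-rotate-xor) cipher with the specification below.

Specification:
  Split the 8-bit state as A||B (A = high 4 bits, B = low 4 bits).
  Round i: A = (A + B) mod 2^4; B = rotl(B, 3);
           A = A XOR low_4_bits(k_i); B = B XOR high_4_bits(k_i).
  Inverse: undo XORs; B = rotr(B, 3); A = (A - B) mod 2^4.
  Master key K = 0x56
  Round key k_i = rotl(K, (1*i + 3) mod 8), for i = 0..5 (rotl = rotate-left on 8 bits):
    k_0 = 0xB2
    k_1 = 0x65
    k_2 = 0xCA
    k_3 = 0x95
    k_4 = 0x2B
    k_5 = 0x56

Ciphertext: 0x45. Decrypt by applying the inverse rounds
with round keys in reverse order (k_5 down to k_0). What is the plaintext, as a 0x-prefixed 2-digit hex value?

s_0 = ciphertext = 0x45
s_1 = InvRound(s_0, k_5) = 0x20
s_2 = InvRound(s_1, k_4) = 0x54
s_3 = InvRound(s_2, k_3) = 0x5B
s_4 = InvRound(s_3, k_2) = 0x1E
s_5 = InvRound(s_4, k_1) = 0x31
s_6 = InvRound(s_5, k_0) = 0xC5

0xC5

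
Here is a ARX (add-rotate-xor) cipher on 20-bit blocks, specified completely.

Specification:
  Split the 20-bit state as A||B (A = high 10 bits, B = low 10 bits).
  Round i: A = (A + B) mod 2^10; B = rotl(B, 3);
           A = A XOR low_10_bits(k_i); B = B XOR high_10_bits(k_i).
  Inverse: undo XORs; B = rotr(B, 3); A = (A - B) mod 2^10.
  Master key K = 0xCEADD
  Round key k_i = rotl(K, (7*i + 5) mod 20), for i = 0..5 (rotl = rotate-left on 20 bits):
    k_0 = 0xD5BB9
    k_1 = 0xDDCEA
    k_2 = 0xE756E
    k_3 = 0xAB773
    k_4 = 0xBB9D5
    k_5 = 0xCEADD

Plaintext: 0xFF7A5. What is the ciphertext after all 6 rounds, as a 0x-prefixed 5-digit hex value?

s_0 = plaintext = 0xFF7A5
s_1 = Round(s_0, k_0) = 0x06E79
s_2 = Round(s_1, k_1) = 0x9F8BB
s_3 = Round(s_2, k_2) = 0x95E44
s_4 = Round(s_3, k_3) = 0xFA089
s_5 = Round(s_4, k_4) = 0x692A7
s_6 = Round(s_5, k_5) = 0xA5A07

0xA5A07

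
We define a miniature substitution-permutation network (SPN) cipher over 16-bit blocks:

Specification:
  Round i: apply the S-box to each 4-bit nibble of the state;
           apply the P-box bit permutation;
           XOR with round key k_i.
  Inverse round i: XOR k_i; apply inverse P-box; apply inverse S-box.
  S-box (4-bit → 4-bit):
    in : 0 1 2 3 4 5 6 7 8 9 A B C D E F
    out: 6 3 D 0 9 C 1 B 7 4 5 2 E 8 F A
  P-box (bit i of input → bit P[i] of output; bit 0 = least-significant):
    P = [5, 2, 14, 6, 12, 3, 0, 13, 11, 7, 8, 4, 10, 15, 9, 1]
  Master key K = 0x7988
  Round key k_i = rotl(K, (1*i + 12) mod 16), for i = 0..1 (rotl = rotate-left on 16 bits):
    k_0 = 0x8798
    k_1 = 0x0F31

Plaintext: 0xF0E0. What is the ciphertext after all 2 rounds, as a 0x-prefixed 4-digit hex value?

0x935F

s_0 = plaintext = 0xF0E0
s_1 = Round(s_0, k_0) = 0x7617
s_2 = Round(s_1, k_1) = 0x935F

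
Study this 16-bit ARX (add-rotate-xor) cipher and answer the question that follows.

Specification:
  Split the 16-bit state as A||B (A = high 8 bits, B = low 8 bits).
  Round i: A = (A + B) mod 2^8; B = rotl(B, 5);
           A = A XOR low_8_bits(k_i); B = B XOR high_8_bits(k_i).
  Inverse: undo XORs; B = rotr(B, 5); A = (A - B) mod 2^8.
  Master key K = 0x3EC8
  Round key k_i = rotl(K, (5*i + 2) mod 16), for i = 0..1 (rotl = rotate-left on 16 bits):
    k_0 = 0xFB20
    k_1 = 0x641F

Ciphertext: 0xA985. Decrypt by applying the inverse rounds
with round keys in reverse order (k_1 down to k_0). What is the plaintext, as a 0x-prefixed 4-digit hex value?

s_0 = ciphertext = 0xA985
s_1 = InvRound(s_0, k_1) = 0xA70F
s_2 = InvRound(s_1, k_0) = 0xE0A7

0xE0A7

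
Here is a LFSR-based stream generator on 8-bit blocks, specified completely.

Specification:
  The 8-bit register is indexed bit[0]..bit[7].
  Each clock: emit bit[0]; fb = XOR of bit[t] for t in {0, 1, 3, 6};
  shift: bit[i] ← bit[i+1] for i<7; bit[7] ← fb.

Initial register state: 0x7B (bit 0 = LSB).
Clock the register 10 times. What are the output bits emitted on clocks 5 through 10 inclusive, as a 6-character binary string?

111000

reg_0 = 0x7B
clock 1: out=1, reg = 0x3D
clock 2: out=1, reg = 0x1E
clock 3: out=0, reg = 0x0F
clock 4: out=1, reg = 0x87
clock 5: out=1, reg = 0x43
clock 6: out=1, reg = 0xA1
clock 7: out=1, reg = 0xD0
clock 8: out=0, reg = 0xE8
clock 9: out=0, reg = 0x74
clock 10: out=0, reg = 0xBA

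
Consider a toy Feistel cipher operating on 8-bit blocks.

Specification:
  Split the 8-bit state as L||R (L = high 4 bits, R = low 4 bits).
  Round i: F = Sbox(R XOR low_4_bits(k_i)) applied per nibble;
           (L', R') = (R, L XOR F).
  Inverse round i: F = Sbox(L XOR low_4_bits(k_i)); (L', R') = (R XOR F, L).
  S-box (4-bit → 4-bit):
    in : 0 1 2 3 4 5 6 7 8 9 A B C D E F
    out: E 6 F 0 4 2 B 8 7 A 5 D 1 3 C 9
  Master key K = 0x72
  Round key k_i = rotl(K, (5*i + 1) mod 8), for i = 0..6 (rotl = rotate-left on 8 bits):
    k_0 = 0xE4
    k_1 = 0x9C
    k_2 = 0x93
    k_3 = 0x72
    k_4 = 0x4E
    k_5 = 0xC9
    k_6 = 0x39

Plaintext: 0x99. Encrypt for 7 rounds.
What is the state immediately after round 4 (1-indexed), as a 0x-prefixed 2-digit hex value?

s_0 = plaintext = 0x99
s_1 = Round(s_0, k_0) = 0x9A
s_2 = Round(s_1, k_1) = 0xA2
s_3 = Round(s_2, k_2) = 0x2C
s_4 = Round(s_3, k_3) = 0xCE
s_5 = Round(s_4, k_4) = 0xE2
s_6 = Round(s_5, k_5) = 0x23
s_7 = Round(s_6, k_6) = 0x37

0xCE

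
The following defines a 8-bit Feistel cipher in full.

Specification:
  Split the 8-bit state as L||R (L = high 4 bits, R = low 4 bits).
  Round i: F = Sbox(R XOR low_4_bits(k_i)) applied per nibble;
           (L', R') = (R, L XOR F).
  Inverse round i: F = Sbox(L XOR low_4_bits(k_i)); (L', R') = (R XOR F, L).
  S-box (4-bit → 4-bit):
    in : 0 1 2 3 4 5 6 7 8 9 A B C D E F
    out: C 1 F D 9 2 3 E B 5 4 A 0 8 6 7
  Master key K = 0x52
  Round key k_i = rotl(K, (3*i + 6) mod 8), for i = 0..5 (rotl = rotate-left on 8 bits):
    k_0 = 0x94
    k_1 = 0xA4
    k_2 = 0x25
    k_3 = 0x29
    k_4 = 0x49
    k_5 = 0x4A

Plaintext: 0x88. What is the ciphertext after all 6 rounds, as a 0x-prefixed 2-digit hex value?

0x90

s_0 = plaintext = 0x88
s_1 = Round(s_0, k_0) = 0x88
s_2 = Round(s_1, k_1) = 0x88
s_3 = Round(s_2, k_2) = 0x80
s_4 = Round(s_3, k_3) = 0x0D
s_5 = Round(s_4, k_4) = 0xD9
s_6 = Round(s_5, k_5) = 0x90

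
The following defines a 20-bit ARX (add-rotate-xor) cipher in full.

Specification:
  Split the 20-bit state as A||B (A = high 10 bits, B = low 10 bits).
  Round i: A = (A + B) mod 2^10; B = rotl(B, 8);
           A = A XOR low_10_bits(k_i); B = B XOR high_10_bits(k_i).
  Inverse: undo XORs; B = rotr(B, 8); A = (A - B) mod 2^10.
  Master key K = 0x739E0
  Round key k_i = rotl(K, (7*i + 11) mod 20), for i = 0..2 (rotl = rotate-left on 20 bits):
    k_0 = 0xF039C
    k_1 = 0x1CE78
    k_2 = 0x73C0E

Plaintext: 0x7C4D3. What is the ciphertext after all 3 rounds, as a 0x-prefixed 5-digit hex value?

s_0 = plaintext = 0x7C4D3
s_1 = Round(s_0, k_0) = 0x560F4
s_2 = Round(s_1, k_1) = 0x0D04E
s_3 = Round(s_2, k_2) = 0x233DC

0x233DC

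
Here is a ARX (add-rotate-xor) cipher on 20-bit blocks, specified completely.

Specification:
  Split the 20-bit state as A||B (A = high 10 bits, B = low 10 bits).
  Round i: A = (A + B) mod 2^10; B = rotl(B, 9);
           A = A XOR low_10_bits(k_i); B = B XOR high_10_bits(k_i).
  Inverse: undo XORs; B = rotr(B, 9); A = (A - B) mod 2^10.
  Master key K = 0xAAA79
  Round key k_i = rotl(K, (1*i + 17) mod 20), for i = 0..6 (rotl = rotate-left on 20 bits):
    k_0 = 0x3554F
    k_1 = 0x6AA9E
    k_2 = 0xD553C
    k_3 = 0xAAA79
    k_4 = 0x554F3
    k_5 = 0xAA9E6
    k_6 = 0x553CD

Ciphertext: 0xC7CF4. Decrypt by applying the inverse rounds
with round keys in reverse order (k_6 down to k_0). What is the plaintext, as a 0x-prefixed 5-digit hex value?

0x22333

s_0 = ciphertext = 0xC7CF4
s_1 = InvRound(s_0, k_6) = 0x64B40
s_2 = InvRound(s_1, k_5) = 0x283D4
s_3 = InvRound(s_2, k_4) = 0xD4103
s_4 = InvRound(s_3, k_3) = 0x75B53
s_5 = InvRound(s_4, k_2) = 0x3780C
s_6 = InvRound(s_5, k_1) = 0xBD34C
s_7 = InvRound(s_6, k_0) = 0x22333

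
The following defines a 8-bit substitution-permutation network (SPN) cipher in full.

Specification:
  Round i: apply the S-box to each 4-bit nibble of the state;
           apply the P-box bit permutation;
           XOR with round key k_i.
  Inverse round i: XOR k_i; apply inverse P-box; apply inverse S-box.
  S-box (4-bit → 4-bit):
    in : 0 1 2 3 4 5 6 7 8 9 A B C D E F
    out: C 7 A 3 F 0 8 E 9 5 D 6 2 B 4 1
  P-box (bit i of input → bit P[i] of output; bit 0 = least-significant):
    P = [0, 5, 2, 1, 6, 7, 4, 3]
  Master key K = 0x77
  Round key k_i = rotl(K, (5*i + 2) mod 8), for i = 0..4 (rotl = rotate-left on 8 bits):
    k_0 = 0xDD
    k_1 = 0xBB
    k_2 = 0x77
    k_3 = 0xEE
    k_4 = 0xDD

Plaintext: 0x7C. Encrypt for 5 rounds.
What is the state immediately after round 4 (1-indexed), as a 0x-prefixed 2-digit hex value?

0x6C

s_0 = plaintext = 0x7C
s_1 = Round(s_0, k_0) = 0x65
s_2 = Round(s_1, k_1) = 0xB3
s_3 = Round(s_2, k_2) = 0xC6
s_4 = Round(s_3, k_3) = 0x6C
s_5 = Round(s_4, k_4) = 0xF5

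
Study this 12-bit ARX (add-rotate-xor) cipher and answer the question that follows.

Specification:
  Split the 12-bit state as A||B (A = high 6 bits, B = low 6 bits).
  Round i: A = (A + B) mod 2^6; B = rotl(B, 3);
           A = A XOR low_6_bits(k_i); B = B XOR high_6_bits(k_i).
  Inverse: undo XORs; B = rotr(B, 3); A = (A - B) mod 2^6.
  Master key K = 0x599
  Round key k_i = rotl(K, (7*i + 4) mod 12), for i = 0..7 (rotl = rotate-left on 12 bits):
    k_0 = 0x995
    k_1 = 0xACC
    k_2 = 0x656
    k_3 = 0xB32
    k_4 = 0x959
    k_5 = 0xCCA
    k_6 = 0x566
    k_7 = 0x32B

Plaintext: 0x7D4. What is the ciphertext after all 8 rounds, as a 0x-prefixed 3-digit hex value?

0x155

s_0 = plaintext = 0x7D4
s_1 = Round(s_0, k_0) = 0x984
s_2 = Round(s_1, k_1) = 0x98B
s_3 = Round(s_2, k_2) = 0x9C0
s_4 = Round(s_3, k_3) = 0x56C
s_5 = Round(s_4, k_4) = 0x600
s_6 = Round(s_5, k_5) = 0x4B3
s_7 = Round(s_6, k_6) = 0x8CB
s_8 = Round(s_7, k_7) = 0x155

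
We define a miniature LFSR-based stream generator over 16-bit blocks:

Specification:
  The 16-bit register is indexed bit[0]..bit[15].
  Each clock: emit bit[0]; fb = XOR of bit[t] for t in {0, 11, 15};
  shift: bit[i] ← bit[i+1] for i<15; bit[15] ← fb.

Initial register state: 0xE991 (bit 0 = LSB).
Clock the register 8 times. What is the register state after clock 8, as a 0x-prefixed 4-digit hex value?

0x5BE9

reg_0 = 0xE991
clock 1: out=1, reg = 0xF4C8
clock 2: out=0, reg = 0xFA64
clock 3: out=0, reg = 0x7D32
clock 4: out=0, reg = 0xBE99
clock 5: out=1, reg = 0xDF4C
clock 6: out=0, reg = 0x6FA6
clock 7: out=0, reg = 0xB7D3
clock 8: out=1, reg = 0x5BE9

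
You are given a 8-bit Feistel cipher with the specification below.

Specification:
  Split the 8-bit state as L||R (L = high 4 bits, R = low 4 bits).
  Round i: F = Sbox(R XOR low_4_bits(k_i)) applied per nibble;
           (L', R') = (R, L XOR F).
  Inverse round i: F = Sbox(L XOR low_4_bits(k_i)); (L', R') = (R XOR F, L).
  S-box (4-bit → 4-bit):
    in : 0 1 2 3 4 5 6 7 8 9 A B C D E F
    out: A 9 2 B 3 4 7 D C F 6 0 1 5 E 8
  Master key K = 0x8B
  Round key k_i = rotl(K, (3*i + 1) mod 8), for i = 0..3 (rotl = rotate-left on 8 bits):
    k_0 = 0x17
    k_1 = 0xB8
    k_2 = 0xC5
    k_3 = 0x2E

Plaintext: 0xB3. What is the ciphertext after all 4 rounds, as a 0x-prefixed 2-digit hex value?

s_0 = plaintext = 0xB3
s_1 = Round(s_0, k_0) = 0x38
s_2 = Round(s_1, k_1) = 0x89
s_3 = Round(s_2, k_2) = 0x99
s_4 = Round(s_3, k_3) = 0x94

0x94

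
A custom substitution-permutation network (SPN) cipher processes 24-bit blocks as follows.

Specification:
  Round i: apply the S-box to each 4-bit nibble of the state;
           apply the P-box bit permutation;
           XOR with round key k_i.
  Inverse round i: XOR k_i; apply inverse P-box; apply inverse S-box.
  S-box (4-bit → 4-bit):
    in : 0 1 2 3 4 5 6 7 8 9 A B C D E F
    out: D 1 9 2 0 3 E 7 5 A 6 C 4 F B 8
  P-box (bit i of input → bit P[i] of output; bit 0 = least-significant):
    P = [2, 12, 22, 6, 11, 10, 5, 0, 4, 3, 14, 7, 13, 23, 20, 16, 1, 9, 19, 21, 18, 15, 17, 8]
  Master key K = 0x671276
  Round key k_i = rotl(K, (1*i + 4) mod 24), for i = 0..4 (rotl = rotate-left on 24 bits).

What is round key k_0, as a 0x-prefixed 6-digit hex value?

K = 0x671276
k_0 = rotl(K, (1*0+4) mod 24) = rotl(K, 4) = 0x712766

0x712766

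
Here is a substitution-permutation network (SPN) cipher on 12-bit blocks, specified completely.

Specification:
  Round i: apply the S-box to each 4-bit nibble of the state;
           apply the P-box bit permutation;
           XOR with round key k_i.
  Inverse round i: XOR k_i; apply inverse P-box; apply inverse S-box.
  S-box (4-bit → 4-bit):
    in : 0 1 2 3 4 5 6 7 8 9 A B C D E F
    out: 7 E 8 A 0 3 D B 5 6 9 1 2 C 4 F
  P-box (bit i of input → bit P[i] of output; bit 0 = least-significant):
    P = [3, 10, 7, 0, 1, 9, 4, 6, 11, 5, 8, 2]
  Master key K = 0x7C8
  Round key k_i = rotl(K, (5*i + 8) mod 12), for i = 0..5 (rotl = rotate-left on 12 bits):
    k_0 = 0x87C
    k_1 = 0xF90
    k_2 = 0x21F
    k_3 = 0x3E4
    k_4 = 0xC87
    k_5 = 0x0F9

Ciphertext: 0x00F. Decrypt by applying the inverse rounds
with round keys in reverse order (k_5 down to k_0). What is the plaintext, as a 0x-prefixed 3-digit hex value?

s_0 = ciphertext = 0x00F
s_1 = InvRound(s_0, k_5) = 0x36E
s_2 = InvRound(s_1, k_4) = 0x03F
s_3 = InvRound(s_2, k_3) = 0xEF6
s_4 = InvRound(s_3, k_2) = 0x52F
s_5 = InvRound(s_4, k_1) = 0x706
s_6 = InvRound(s_5, k_0) = 0x0F5

0x0F5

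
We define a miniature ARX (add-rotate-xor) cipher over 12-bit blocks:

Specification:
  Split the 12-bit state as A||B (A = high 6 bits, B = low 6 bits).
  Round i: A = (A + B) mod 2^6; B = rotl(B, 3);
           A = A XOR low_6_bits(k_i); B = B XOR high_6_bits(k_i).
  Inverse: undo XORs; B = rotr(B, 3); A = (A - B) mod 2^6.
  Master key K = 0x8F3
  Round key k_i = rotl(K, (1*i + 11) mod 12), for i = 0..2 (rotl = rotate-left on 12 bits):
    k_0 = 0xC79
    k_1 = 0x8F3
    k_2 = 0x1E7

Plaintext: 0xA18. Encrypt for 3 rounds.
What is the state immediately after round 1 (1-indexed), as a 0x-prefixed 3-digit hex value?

0xE72

s_0 = plaintext = 0xA18
s_1 = Round(s_0, k_0) = 0xE72
s_2 = Round(s_1, k_1) = 0x635
s_3 = Round(s_2, k_2) = 0xAA9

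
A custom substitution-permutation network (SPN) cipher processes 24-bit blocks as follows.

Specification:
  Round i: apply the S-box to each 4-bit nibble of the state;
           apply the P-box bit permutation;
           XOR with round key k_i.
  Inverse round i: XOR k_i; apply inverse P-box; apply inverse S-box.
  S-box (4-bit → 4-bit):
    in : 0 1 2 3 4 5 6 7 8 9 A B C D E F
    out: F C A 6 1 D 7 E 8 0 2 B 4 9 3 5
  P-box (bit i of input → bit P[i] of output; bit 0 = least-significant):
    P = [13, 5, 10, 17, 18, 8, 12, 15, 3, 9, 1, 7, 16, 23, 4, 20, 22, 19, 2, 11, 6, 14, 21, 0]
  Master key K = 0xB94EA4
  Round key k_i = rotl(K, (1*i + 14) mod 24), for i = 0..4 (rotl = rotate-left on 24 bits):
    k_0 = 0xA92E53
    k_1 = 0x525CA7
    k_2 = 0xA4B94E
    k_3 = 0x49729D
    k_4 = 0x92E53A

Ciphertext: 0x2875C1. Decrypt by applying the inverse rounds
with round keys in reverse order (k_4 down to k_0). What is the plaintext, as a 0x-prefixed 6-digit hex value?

0xE8A05E

s_0 = ciphertext = 0x2875C1
s_1 = InvRound(s_0, k_4) = 0x5A7512
s_2 = InvRound(s_1, k_3) = 0x8CD0A1
s_3 = InvRound(s_2, k_2) = 0x0795AE
s_4 = InvRound(s_3, k_1) = 0x2DD4B9
s_5 = InvRound(s_4, k_0) = 0xE8A05E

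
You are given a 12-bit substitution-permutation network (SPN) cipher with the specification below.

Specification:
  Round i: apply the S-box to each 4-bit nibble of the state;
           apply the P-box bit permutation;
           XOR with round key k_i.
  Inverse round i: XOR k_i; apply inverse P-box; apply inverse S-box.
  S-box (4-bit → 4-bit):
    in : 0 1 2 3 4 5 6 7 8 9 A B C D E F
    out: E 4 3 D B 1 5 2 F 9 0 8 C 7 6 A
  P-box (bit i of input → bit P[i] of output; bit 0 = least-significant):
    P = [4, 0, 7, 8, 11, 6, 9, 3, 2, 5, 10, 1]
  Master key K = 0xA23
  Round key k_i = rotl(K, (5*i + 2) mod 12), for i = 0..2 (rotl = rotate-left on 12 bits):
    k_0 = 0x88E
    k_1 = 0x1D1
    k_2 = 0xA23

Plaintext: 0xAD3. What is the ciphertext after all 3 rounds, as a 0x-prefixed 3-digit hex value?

0x697

s_0 = plaintext = 0xAD3
s_1 = Round(s_0, k_0) = 0x35E
s_2 = Round(s_1, k_1) = 0xD56
s_3 = Round(s_2, k_2) = 0x697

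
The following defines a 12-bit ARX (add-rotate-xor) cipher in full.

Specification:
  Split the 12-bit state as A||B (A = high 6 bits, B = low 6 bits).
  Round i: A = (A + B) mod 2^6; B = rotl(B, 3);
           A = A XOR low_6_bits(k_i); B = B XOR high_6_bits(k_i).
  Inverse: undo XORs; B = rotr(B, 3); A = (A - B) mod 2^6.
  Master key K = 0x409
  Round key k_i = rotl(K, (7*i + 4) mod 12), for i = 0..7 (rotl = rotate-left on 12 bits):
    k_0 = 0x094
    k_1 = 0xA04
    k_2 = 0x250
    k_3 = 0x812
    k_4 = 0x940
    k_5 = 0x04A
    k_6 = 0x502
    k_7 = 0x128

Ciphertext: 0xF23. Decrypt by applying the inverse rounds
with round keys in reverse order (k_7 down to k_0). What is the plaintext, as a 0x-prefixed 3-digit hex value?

0x979

s_0 = ciphertext = 0xF23
s_1 = InvRound(s_0, k_7) = 0x63C
s_2 = InvRound(s_1, k_6) = 0x545
s_3 = InvRound(s_2, k_5) = 0xFE0
s_4 = InvRound(s_3, k_4) = 0x5E8
s_5 = InvRound(s_4, k_3) = 0x101
s_6 = InvRound(s_5, k_2) = 0x4C1
s_7 = InvRound(s_6, k_1) = 0x28D
s_8 = InvRound(s_7, k_0) = 0x979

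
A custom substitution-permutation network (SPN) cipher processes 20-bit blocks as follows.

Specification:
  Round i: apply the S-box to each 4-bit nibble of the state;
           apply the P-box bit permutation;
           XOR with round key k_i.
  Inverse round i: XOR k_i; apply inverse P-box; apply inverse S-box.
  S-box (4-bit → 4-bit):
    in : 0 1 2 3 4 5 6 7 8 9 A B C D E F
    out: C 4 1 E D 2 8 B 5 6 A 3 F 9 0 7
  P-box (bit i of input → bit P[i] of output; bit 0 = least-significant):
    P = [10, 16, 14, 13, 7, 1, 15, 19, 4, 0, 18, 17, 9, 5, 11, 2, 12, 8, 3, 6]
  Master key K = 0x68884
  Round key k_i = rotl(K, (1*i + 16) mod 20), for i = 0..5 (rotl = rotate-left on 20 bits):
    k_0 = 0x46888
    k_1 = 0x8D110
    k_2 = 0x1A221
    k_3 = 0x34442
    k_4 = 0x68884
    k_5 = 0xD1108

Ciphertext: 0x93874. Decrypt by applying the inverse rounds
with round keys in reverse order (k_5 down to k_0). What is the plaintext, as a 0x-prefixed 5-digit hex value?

0x9C116

s_0 = ciphertext = 0x93874
s_1 = InvRound(s_0, k_5) = 0x338E6
s_2 = InvRound(s_1, k_4) = 0xD519A
s_3 = InvRound(s_2, k_3) = 0xCE4D2
s_4 = InvRound(s_3, k_2) = 0x6BF7F
s_5 = InvRound(s_4, k_1) = 0x0C3A4
s_6 = InvRound(s_5, k_0) = 0x9C116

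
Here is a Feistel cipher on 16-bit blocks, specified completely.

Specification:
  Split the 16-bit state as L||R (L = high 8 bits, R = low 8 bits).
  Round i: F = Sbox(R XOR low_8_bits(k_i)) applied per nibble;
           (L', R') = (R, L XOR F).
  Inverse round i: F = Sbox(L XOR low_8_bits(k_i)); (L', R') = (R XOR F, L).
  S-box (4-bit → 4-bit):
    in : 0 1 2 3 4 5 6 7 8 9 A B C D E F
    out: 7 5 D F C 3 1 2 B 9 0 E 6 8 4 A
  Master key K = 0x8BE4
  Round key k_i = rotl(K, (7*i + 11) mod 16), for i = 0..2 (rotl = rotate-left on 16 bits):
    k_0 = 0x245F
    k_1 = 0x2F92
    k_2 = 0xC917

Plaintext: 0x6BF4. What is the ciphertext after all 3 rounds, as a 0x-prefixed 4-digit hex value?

0x56A0

s_0 = plaintext = 0x6BF4
s_1 = Round(s_0, k_0) = 0xF465
s_2 = Round(s_1, k_1) = 0x6556
s_3 = Round(s_2, k_2) = 0x56A0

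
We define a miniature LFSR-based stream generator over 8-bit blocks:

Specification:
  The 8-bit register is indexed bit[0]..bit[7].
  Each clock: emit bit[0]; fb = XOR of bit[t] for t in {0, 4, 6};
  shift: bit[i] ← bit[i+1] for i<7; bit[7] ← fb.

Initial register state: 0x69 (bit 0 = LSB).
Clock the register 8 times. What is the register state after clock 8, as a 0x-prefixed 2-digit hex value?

0x56

reg_0 = 0x69
clock 1: out=1, reg = 0x34
clock 2: out=0, reg = 0x9A
clock 3: out=0, reg = 0xCD
clock 4: out=1, reg = 0x66
clock 5: out=0, reg = 0xB3
clock 6: out=1, reg = 0x59
clock 7: out=1, reg = 0xAC
clock 8: out=0, reg = 0x56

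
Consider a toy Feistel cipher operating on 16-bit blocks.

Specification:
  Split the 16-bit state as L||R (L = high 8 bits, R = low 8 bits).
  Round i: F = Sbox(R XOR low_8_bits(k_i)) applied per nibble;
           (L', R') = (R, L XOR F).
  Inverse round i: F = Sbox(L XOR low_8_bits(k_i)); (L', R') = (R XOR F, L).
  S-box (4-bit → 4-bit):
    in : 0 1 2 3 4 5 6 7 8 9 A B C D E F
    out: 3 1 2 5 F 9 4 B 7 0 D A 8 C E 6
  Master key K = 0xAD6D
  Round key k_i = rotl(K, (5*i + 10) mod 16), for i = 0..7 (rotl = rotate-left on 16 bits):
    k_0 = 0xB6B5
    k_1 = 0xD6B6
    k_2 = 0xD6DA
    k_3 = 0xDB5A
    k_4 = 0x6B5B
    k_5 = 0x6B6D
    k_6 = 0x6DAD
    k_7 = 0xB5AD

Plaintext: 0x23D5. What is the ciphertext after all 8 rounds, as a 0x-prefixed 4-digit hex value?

s_0 = plaintext = 0x23D5
s_1 = Round(s_0, k_0) = 0xD560
s_2 = Round(s_1, k_1) = 0x6011
s_3 = Round(s_2, k_2) = 0x11EA
s_4 = Round(s_3, k_3) = 0xEAB2
s_5 = Round(s_4, k_4) = 0xB20A
s_6 = Round(s_5, k_5) = 0x0AF9
s_7 = Round(s_6, k_6) = 0xF995
s_8 = Round(s_7, k_7) = 0x95AE

0x95AE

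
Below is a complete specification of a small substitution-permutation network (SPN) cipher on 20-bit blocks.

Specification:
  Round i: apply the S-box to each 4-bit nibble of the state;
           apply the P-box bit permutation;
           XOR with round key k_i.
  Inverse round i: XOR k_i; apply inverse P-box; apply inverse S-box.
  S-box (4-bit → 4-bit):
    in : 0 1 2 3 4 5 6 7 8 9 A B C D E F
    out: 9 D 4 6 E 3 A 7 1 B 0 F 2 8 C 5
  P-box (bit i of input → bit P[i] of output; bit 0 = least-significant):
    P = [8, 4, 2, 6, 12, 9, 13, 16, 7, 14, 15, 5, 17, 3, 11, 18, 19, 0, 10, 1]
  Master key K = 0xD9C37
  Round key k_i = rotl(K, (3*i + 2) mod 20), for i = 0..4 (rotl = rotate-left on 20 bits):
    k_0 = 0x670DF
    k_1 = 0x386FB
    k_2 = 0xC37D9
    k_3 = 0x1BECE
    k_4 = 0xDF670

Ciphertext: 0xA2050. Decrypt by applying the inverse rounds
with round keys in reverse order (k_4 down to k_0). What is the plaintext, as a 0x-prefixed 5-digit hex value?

s_0 = ciphertext = 0xA2050
s_1 = InvRound(s_0, k_4) = 0x2049A
s_2 = InvRound(s_1, k_3) = 0xAF2B4
s_3 = InvRound(s_2, k_2) = 0x394A1
s_4 = InvRound(s_3, k_1) = 0xDCA56
s_5 = InvRound(s_4, k_0) = 0x57FBA

0x57FBA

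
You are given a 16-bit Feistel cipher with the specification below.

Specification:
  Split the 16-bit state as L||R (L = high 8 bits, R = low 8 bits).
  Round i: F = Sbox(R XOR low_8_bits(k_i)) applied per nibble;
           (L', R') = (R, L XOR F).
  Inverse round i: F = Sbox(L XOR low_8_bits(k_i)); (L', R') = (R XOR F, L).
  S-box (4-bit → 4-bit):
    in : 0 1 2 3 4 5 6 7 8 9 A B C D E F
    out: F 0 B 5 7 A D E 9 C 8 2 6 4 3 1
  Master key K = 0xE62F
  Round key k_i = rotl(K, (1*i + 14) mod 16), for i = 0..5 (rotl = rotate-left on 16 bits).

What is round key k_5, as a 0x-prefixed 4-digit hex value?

0x317F

K = 0xE62F
k_0 = rotl(K, (1*0+14) mod 16) = rotl(K, 14) = 0xF98B
k_1 = rotl(K, (1*1+14) mod 16) = rotl(K, 15) = 0xF317
k_2 = rotl(K, (1*2+14) mod 16) = rotl(K, 0) = 0xE62F
k_3 = rotl(K, (1*3+14) mod 16) = rotl(K, 1) = 0xCC5F
k_4 = rotl(K, (1*4+14) mod 16) = rotl(K, 2) = 0x98BF
k_5 = rotl(K, (1*5+14) mod 16) = rotl(K, 3) = 0x317F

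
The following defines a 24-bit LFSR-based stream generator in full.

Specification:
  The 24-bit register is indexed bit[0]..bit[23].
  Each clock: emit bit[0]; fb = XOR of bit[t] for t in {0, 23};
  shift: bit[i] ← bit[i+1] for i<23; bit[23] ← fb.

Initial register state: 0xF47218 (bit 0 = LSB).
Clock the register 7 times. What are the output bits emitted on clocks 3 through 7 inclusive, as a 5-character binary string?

01100

reg_0 = 0xF47218
clock 1: out=0, reg = 0xFA390C
clock 2: out=0, reg = 0xFD1C86
clock 3: out=0, reg = 0xFE8E43
clock 4: out=1, reg = 0x7F4721
clock 5: out=1, reg = 0xBFA390
clock 6: out=0, reg = 0xDFD1C8
clock 7: out=0, reg = 0xEFE8E4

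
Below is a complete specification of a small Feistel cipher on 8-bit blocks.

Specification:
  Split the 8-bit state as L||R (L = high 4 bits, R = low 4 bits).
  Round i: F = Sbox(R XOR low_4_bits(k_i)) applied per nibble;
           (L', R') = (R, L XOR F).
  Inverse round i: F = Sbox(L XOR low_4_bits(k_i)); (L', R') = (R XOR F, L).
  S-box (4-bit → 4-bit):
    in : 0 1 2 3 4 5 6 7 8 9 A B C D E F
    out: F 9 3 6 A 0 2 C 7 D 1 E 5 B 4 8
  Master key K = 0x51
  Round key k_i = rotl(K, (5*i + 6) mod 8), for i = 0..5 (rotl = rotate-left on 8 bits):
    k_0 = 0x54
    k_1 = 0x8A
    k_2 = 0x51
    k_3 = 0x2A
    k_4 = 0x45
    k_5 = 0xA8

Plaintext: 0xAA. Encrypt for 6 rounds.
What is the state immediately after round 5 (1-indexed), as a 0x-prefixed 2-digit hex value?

0xB3

s_0 = plaintext = 0xAA
s_1 = Round(s_0, k_0) = 0xAE
s_2 = Round(s_1, k_1) = 0xE0
s_3 = Round(s_2, k_2) = 0x07
s_4 = Round(s_3, k_3) = 0x7B
s_5 = Round(s_4, k_4) = 0xB3
s_6 = Round(s_5, k_5) = 0x35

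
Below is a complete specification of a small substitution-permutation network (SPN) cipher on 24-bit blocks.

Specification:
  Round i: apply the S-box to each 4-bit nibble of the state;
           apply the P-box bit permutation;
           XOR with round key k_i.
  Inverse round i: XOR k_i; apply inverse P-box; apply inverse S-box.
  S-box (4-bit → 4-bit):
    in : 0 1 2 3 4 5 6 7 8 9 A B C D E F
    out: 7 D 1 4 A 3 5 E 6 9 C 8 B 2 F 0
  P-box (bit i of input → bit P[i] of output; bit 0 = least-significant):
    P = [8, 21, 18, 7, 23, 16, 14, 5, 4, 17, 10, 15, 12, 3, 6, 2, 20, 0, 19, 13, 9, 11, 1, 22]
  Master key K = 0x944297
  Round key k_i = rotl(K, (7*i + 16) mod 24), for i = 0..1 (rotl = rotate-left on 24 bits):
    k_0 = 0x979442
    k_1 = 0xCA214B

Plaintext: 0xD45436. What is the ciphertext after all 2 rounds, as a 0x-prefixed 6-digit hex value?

s_0 = plaintext = 0xD45436
s_1 = Round(s_0, k_0) = 0x916D4B
s_2 = Round(s_1, k_1) = 0x9113AB

0x9113AB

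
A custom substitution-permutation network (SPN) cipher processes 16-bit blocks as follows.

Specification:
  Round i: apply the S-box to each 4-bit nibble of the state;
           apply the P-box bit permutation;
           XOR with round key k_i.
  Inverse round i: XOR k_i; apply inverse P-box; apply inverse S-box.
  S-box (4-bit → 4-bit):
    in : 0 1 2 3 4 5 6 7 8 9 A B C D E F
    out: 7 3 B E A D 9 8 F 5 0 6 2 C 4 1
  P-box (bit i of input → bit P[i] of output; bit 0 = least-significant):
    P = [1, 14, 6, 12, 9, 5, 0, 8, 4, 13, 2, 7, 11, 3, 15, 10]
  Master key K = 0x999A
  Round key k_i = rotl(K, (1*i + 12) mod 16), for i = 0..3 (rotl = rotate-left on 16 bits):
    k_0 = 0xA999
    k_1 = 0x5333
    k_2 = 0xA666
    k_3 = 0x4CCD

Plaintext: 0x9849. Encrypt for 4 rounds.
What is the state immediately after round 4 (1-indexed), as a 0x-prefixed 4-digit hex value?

0x964A

s_0 = plaintext = 0x9849
s_1 = Round(s_0, k_0) = 0x006F
s_2 = Round(s_1, k_1) = 0xF82D
s_3 = Round(s_2, k_2) = 0x9D92
s_4 = Round(s_3, k_3) = 0x964A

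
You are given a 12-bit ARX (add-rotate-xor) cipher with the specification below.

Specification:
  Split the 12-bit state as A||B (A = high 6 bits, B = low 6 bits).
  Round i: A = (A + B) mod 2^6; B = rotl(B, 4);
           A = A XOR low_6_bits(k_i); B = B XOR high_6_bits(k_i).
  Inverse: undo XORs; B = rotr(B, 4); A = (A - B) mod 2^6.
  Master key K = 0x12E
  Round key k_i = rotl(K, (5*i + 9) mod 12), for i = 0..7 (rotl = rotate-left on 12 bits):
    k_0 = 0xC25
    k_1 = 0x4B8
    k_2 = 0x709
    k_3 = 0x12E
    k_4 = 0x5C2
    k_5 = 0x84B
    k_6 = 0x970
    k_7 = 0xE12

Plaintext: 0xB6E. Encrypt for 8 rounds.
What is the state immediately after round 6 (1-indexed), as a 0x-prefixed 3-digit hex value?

0xB91

s_0 = plaintext = 0xB6E
s_1 = Round(s_0, k_0) = 0xF9B
s_2 = Round(s_1, k_1) = 0x864
s_3 = Round(s_2, k_2) = 0x315
s_4 = Round(s_3, k_3) = 0x3D1
s_5 = Round(s_4, k_4) = 0x883
s_6 = Round(s_5, k_5) = 0xB91
s_7 = Round(s_6, k_6) = 0x3F1
s_8 = Round(s_7, k_7) = 0x4A4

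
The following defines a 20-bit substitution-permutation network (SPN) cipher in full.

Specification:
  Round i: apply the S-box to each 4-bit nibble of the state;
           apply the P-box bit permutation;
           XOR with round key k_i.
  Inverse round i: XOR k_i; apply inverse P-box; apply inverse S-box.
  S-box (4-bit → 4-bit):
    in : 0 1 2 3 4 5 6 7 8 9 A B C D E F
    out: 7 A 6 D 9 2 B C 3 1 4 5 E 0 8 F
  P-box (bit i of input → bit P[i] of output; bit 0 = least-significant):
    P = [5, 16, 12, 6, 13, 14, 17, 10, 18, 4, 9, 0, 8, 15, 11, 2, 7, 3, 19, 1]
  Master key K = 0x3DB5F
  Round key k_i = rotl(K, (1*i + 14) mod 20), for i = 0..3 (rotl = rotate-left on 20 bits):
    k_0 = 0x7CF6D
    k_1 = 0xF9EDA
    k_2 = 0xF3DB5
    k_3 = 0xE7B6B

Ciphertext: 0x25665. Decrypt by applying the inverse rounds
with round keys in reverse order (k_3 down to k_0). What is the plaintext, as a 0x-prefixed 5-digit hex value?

s_0 = ciphertext = 0x25665
s_1 = InvRound(s_0, k_3) = 0xC394D
s_2 = InvRound(s_1, k_2) = 0x8D576
s_3 = InvRound(s_2, k_1) = 0x83B28
s_4 = InvRound(s_3, k_0) = 0xA14FC

0xA14FC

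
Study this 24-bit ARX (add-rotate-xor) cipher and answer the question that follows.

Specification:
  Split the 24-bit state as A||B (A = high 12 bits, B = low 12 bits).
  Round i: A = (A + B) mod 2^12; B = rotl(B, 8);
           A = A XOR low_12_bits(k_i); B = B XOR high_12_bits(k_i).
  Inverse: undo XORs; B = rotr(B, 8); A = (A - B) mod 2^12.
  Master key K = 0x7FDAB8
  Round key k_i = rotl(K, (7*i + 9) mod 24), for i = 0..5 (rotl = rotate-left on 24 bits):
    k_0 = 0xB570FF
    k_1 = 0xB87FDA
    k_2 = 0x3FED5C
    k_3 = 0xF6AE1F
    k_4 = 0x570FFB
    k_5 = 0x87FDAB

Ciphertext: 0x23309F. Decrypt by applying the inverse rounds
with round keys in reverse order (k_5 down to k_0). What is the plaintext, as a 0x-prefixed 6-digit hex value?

0x7EBF25

s_0 = ciphertext = 0x23309F
s_1 = InvRound(s_0, k_5) = 0x190E08
s_2 = InvRound(s_1, k_4) = 0x6E078B
s_3 = InvRound(s_2, k_3) = 0xAE7E18
s_4 = InvRound(s_3, k_2) = 0x94EE6D
s_5 = InvRound(s_4, k_1) = 0x7EFEA5
s_6 = InvRound(s_5, k_0) = 0x7EBF25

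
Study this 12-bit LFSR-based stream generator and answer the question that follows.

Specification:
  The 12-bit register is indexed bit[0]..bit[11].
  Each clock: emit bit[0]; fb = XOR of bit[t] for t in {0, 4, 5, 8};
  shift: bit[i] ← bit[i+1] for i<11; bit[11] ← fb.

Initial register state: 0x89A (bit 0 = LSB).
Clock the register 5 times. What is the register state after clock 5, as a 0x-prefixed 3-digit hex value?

reg_0 = 0x89A
clock 1: out=0, reg = 0xC4D
clock 2: out=1, reg = 0xE26
clock 3: out=0, reg = 0xF13
clock 4: out=1, reg = 0xF89
clock 5: out=1, reg = 0x7C4

0x7C4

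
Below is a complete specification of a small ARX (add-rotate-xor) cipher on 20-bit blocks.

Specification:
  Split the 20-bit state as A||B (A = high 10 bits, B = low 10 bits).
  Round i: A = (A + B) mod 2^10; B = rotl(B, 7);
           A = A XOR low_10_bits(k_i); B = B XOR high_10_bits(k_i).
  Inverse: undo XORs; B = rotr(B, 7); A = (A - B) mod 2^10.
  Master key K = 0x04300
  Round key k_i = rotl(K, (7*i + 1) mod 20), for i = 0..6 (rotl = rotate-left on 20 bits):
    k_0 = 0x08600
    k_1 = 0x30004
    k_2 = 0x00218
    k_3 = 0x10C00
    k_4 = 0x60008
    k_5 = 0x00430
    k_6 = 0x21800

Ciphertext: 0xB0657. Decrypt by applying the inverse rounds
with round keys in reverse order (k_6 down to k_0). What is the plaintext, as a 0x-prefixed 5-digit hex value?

0xAC0A7

s_0 = ciphertext = 0xB0657
s_1 = InvRound(s_0, k_6) = 0x0D28D
s_2 = InvRound(s_1, k_5) = 0xE7C65
s_3 = InvRound(s_2, k_4) = 0x1B32B
s_4 = InvRound(s_3, k_3) = 0x49B46
s_5 = InvRound(s_4, k_2) = 0x42236
s_6 = InvRound(s_5, k_1) = 0x55FB5
s_7 = InvRound(s_6, k_0) = 0xAC0A7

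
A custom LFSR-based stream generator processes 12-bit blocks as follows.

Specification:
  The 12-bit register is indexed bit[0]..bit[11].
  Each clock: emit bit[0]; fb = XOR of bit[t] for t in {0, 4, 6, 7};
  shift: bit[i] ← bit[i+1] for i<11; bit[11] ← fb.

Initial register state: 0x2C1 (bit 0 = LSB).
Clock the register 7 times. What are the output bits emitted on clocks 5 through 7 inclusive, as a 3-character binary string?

reg_0 = 0x2C1
clock 1: out=1, reg = 0x960
clock 2: out=0, reg = 0xCB0
clock 3: out=0, reg = 0x658
clock 4: out=0, reg = 0x32C
clock 5: out=0, reg = 0x196
clock 6: out=0, reg = 0x0CB
clock 7: out=1, reg = 0x865

001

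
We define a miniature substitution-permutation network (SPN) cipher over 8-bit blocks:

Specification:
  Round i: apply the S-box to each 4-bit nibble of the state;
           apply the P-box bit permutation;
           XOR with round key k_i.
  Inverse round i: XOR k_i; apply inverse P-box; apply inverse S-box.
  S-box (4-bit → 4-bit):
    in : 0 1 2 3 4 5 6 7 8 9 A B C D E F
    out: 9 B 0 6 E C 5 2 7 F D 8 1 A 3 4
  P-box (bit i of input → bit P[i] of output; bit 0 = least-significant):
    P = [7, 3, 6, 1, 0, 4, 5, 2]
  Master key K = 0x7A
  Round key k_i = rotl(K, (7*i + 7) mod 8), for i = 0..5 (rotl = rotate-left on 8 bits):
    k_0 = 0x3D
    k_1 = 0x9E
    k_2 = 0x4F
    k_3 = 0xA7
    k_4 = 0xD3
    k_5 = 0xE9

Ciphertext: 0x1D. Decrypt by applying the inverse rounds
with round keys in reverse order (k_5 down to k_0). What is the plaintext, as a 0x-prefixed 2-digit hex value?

s_0 = ciphertext = 0x1D
s_1 = InvRound(s_0, k_5) = 0x46
s_2 = InvRound(s_1, k_4) = 0x1C
s_3 = InvRound(s_2, k_3) = 0x81
s_4 = InvRound(s_3, k_2) = 0xB9
s_5 = InvRound(s_4, k_1) = 0xAB
s_6 = InvRound(s_5, k_0) = 0xD0

0xD0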